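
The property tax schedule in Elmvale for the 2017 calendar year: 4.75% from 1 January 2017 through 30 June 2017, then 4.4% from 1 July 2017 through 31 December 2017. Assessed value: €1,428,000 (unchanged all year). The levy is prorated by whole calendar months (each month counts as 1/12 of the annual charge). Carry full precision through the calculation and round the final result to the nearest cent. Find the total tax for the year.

€65,331.00

1 January – 30 June 2017: 6 months at 4.75% → €1,428,000 × 4.75% × 6/12 = €33,915.0000
1 July – 31 December 2017: 6 months at 4.4% → €1,428,000 × 4.4% × 6/12 = €31,416.0000
Total = €65,331.0000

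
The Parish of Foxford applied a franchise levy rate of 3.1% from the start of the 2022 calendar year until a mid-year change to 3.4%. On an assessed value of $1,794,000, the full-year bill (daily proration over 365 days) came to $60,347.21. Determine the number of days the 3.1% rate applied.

Let d = days at the first rate; then 365 − d days at the second rate.
$1,794,000 × [3.1%·d + 3.4%·(365−d)] / 365 = $60,347.21
Solving gives d = 44, so the new rate took effect on 14 February 2022.

44 days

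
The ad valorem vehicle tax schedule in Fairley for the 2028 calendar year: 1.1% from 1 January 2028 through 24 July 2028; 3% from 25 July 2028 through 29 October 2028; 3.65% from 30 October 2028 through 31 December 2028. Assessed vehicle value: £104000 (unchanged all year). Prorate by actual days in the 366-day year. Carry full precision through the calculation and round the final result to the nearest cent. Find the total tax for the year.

1 January – 24 July 2028: 206 days at 1.1% → £104000 × 1.1% × 206/366 = £643.8907
25 July – 29 October 2028: 97 days at 3% → £104000 × 3% × 97/366 = £826.8852
30 October – 31 December 2028: 63 days at 3.65% → £104000 × 3.65% × 63/366 = £653.4098
Total = £2124.1858

£2124.19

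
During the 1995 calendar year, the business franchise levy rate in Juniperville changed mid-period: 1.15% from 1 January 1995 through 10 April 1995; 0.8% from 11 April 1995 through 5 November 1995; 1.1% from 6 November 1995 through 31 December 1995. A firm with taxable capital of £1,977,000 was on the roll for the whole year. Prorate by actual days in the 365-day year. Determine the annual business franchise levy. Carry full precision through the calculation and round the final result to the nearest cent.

£18,621.72

1 January – 10 April 1995: 100 days at 1.15% → £1,977,000 × 1.15% × 100/365 = £6,228.9041
11 April – 5 November 1995: 209 days at 0.8% → £1,977,000 × 0.8% × 209/365 = £9,056.2849
6 November – 31 December 1995: 56 days at 1.1% → £1,977,000 × 1.1% × 56/365 = £3,336.5260
Total = £18,621.7151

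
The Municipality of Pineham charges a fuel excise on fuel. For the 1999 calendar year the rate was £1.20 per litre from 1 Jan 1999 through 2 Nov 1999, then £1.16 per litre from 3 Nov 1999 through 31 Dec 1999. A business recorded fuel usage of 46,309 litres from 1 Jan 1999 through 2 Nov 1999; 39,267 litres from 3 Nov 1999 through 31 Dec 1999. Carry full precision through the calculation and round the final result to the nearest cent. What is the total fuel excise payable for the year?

1 Jan – 2 Nov 1999: 46,309 litres at £1.20/litre → £55,570.80
3 Nov – 31 Dec 1999: 39,267 litres at £1.16/litre → £45,549.72

£101,120.52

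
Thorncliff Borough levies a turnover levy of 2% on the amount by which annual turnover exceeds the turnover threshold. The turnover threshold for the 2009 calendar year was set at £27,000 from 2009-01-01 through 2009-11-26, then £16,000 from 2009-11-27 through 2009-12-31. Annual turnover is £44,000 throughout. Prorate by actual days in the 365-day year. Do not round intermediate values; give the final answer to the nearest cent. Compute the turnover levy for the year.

£361.10

2009-01-01 to 2009-11-26: 330 days, exemption £27,000 → (£44,000 − £27,000) × 2% × 330/365 = £307.3973
2009-11-27 to 2009-12-31: 35 days, exemption £16,000 → (£44,000 − £16,000) × 2% × 35/365 = £53.6986
Total = £361.0959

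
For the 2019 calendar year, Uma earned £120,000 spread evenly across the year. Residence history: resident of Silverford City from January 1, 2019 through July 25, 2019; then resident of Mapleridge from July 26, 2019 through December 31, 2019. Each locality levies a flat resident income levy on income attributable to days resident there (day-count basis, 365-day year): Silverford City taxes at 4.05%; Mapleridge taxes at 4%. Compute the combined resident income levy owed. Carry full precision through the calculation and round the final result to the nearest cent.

Silverford City, January 1 – July 25, 2019: 206 days → £120,000 × 4.05% × 206/365 = £2,742.9041
Mapleridge, July 26 – December 31, 2019: 159 days → £120,000 × 4% × 159/365 = £2,090.9589
Total = £4,833.8630

£4,833.86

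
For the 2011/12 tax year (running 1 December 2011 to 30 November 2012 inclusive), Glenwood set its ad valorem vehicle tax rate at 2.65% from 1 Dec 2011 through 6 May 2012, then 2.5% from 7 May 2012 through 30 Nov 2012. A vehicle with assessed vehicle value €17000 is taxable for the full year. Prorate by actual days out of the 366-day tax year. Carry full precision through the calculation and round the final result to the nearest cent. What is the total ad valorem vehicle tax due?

1 Dec 2011 – 6 May 2012: 158 days at 2.65% → €17000 × 2.65% × 158/366 = €194.4781
7 May – 30 Nov 2012: 208 days at 2.5% → €17000 × 2.5% × 208/366 = €241.5301
Total = €436.0082

€436.01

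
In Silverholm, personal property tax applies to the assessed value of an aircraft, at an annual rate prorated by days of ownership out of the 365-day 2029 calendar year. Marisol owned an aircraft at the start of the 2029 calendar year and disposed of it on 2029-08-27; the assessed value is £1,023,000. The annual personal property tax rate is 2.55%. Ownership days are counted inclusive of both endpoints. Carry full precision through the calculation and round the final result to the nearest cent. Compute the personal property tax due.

£17,081.30

Days held (2029-01-01 to 2029-08-27): 239 out of 365
Tax = £1,023,000 × 2.55% × 239/365 = £17,081.2973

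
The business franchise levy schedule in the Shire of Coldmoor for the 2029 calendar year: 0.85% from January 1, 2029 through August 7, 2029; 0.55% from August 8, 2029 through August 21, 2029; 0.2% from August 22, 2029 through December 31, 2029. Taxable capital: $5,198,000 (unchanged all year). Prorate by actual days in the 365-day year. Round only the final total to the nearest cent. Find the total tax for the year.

January 1 – August 7, 2029: 219 days at 0.85% → $5,198,000 × 0.85% × 219/365 = $26,509.8000
August 8 – August 21, 2029: 14 days at 0.55% → $5,198,000 × 0.55% × 14/365 = $1,096.5644
August 22 – December 31, 2029: 132 days at 0.2% → $5,198,000 × 0.2% × 132/365 = $3,759.6493
Total = $31,366.0137

$31,366.01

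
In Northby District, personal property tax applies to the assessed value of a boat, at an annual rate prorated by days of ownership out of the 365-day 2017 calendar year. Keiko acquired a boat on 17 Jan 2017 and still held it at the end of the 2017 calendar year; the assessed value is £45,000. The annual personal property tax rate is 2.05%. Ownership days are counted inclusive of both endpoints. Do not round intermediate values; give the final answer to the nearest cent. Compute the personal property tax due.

Days held (17 Jan – 31 Dec 2017): 349 out of 365
Tax = £45,000 × 2.05% × 349/365 = £882.0616

£882.06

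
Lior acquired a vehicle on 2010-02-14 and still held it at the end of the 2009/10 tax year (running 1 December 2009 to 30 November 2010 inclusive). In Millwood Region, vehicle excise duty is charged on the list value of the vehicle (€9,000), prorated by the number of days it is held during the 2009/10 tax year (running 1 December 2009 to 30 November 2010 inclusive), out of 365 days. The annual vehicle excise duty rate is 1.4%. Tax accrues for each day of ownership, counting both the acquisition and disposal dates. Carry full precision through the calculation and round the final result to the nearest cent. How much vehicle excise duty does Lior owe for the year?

Days held (2010-02-14 to 2010-11-30): 290 out of 365
Tax = €9,000 × 1.4% × 290/365 = €100.1096

€100.11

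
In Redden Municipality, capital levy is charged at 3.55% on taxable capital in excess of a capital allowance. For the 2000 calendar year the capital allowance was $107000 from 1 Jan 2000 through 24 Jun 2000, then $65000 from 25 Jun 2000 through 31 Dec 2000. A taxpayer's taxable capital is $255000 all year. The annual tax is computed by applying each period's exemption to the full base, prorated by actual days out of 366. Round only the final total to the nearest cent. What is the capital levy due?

1 Jan – 24 Jun 2000: 176 days, exemption $107000 → ($255000 − $107000) × 3.55% × 176/366 = $2526.5137
25 Jun – 31 Dec 2000: 190 days, exemption $65000 → ($255000 − $65000) × 3.55% × 190/366 = $3501.5027
Total = $6028.0164

$6028.02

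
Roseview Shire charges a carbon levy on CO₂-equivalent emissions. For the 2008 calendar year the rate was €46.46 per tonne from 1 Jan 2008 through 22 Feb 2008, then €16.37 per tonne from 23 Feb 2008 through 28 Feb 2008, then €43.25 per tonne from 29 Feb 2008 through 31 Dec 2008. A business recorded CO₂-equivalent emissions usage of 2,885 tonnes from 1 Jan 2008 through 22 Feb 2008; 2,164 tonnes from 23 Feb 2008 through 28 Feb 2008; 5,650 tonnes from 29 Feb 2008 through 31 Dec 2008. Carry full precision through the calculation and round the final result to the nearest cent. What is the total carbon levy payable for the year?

€413,824.28

1 Jan – 22 Feb 2008: 2,885 tonnes at €46.46/tonne → €134,037.10
23 Feb – 28 Feb 2008: 2,164 tonnes at €16.37/tonne → €35,424.68
29 Feb – 31 Dec 2008: 5,650 tonnes at €43.25/tonne → €244,362.50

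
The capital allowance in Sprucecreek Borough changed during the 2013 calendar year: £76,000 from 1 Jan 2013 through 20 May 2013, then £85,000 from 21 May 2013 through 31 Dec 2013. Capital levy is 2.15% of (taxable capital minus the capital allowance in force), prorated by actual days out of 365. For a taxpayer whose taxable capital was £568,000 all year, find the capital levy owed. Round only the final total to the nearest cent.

£10,458.72

1 Jan – 20 May 2013: 140 days, exemption £76,000 → (£568,000 − £76,000) × 2.15% × 140/365 = £4,057.3151
21 May – 31 Dec 2013: 225 days, exemption £85,000 → (£568,000 − £85,000) × 2.15% × 225/365 = £6,401.4041
Total = £10,458.7192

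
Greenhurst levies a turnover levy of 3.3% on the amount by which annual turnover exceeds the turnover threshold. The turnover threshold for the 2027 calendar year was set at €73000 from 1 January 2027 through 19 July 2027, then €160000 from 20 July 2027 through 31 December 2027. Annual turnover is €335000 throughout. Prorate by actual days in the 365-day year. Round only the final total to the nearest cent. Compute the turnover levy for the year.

1 January – 19 July 2027: 200 days, exemption €73000 → (€335000 − €73000) × 3.3% × 200/365 = €4737.5342
20 July – 31 December 2027: 165 days, exemption €160000 → (€335000 − €160000) × 3.3% × 165/365 = €2610.6164
Total = €7348.1507

€7348.15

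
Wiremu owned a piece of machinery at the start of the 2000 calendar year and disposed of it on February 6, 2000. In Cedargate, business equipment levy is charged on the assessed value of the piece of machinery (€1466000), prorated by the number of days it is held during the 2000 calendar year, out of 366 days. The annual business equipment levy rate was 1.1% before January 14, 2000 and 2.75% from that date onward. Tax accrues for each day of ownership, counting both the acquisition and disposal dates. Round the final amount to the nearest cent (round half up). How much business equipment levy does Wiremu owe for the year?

January 1 – January 13, 2000: 13 days at 1.1% → €1466000 × 1.1% × 13/366 = €572.7814
January 14 – February 6, 2000: 24 days at 2.75% → €1466000 × 2.75% × 24/366 = €2643.6066
Total = €3216.3880

€3216.39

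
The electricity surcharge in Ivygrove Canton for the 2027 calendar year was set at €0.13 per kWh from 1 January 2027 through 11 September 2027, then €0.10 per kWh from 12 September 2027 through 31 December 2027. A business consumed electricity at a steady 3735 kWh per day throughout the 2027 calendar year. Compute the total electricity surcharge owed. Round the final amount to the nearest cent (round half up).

1 January – 11 September 2027: 254 days × 3735 kWh/day = 948,690 kWh at €0.13/kWh → €123,329.70
12 September – 31 December 2027: 111 days × 3735 kWh/day = 414,585 kWh at €0.10/kWh → €41,458.50

€164,788.20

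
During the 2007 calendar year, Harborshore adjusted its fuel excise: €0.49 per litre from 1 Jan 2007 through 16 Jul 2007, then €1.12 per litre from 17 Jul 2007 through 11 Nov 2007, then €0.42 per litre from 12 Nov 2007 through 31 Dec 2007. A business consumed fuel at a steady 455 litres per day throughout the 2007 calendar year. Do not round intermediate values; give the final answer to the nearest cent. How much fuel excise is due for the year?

€113,608.95

1 Jan – 16 Jul 2007: 197 days × 455 litres/day = 89,635 litres at €0.49/litre → €43,921.15
17 Jul – 11 Nov 2007: 118 days × 455 litres/day = 53,690 litres at €1.12/litre → €60,132.80
12 Nov – 31 Dec 2007: 50 days × 455 litres/day = 22,750 litres at €0.42/litre → €9,555.00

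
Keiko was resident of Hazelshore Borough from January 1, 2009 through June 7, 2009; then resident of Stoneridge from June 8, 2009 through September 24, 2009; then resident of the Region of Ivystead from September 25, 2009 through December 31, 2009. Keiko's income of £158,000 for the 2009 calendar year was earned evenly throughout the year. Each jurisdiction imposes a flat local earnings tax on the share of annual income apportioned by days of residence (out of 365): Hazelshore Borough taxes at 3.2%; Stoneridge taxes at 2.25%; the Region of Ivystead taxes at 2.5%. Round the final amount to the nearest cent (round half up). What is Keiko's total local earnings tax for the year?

Hazelshore Borough, January 1 – June 7, 2009: 158 days → £158,000 × 3.2% × 158/365 = £2,188.6247
Stoneridge, June 8 – September 24, 2009: 109 days → £158,000 × 2.25% × 109/365 = £1,061.6301
The Region of Ivystead, September 25 – December 31, 2009: 98 days → £158,000 × 2.5% × 98/365 = £1,060.5479
Total = £4,310.8027

£4,310.80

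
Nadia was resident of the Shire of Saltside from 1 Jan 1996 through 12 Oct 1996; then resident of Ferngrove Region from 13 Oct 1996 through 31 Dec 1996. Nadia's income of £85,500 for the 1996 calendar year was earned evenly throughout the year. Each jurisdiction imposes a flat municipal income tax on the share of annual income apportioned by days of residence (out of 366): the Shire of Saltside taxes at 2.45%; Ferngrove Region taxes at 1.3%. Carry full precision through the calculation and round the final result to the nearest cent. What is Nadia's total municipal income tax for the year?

The Shire of Saltside, 1 Jan – 12 Oct 1996: 286 days → £85,500 × 2.45% × 286/366 = £1,636.8811
Ferngrove Region, 13 Oct – 31 Dec 1996: 80 days → £85,500 × 1.3% × 80/366 = £242.9508
Total = £1,879.8320

£1,879.83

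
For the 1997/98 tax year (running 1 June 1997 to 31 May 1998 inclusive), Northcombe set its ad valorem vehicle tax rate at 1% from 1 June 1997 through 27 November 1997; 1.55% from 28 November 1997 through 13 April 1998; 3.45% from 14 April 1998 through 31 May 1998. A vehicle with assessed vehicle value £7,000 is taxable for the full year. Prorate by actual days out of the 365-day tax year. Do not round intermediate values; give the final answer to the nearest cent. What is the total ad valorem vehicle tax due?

£107.00

1 June – 27 November 1997: 180 days at 1% → £7,000 × 1% × 180/365 = £34.5205
28 November 1997 – 13 April 1998: 137 days at 1.55% → £7,000 × 1.55% × 137/365 = £40.7247
14 April – 31 May 1998: 48 days at 3.45% → £7,000 × 3.45% × 48/365 = £31.7589
Total = £107.0041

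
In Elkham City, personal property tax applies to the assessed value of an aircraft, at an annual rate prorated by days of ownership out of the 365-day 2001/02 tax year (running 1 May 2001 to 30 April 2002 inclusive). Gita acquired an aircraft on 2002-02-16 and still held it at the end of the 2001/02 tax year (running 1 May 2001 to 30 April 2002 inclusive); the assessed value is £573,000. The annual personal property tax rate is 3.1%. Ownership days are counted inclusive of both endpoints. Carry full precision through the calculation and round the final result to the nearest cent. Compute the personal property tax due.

£3,601.27

Days held (2002-02-16 to 2002-04-30): 74 out of 365
Tax = £573,000 × 3.1% × 74/365 = £3,601.2658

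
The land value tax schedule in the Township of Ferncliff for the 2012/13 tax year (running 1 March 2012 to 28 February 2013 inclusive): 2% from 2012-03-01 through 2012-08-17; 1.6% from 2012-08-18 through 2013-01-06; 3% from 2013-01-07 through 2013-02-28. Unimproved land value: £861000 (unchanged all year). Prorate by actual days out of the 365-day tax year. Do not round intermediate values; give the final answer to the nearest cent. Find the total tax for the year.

£17130.36

2012-03-01 to 2012-08-17: 170 days at 2% → £861000 × 2% × 170/365 = £8020.2740
2012-08-18 to 2013-01-06: 142 days at 1.6% → £861000 × 1.6% × 142/365 = £5359.4301
2013-01-07 to 2013-02-28: 53 days at 3% → £861000 × 3% × 53/365 = £3750.6575
Total = £17130.3616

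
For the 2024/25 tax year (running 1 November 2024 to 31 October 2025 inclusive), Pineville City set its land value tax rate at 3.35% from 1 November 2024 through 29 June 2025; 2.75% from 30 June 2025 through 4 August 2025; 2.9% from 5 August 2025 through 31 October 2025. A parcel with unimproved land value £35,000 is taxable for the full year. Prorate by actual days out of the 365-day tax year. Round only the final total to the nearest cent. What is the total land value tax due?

£1,113.82

1 November 2024 – 29 June 2025: 241 days at 3.35% → £35,000 × 3.35% × 241/365 = £774.1712
30 June – 4 August 2025: 36 days at 2.75% → £35,000 × 2.75% × 36/365 = £94.9315
5 August – 31 October 2025: 88 days at 2.9% → £35,000 × 2.9% × 88/365 = £244.7123
Total = £1,113.8151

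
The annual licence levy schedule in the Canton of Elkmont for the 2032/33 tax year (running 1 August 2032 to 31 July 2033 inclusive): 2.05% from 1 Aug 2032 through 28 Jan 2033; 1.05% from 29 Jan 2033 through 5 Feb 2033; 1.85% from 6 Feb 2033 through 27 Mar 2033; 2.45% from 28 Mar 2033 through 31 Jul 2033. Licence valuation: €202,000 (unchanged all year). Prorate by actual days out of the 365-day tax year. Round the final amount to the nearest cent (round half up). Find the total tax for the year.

€4,320.31

1 Aug 2032 – 28 Jan 2033: 181 days at 2.05% → €202,000 × 2.05% × 181/365 = €2,053.4822
29 Jan – 5 Feb 2033: 8 days at 1.05% → €202,000 × 1.05% × 8/365 = €46.4877
6 Feb – 27 Mar 2033: 50 days at 1.85% → €202,000 × 1.85% × 50/365 = €511.9178
28 Mar – 31 Jul 2033: 126 days at 2.45% → €202,000 × 2.45% × 126/365 = €1,708.4219
Total = €4,320.3096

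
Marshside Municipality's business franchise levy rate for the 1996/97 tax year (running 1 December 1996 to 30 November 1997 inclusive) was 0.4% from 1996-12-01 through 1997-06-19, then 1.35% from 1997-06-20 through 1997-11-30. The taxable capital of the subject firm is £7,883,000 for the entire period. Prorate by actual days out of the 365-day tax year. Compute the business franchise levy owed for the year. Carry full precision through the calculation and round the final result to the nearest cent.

1996-12-01 to 1997-06-19: 201 days at 0.4% → £7,883,000 × 0.4% × 201/365 = £17,364.1973
1997-06-20 to 1997-11-30: 164 days at 1.35% → £7,883,000 × 1.35% × 164/365 = £47,816.3342
Total = £65,180.5315

£65,180.53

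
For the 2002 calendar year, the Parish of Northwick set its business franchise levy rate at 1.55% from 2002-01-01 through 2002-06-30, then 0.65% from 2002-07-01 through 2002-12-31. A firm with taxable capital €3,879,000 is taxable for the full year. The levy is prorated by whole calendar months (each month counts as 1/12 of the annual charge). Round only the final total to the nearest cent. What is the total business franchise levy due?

€42,669.00

2002-01-01 to 2002-06-30: 6 months at 1.55% → €3,879,000 × 1.55% × 6/12 = €30,062.2500
2002-07-01 to 2002-12-31: 6 months at 0.65% → €3,879,000 × 0.65% × 6/12 = €12,606.7500
Total = €42,669.0000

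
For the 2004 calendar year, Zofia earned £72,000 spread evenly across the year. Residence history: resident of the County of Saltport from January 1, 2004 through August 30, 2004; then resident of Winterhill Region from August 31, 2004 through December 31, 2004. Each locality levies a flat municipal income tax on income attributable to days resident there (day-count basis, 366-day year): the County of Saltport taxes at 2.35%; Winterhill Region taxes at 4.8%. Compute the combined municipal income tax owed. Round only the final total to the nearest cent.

The County of Saltport, January 1 – August 30, 2004: 243 days → £72,000 × 2.35% × 243/366 = £1,123.3770
Winterhill Region, August 31 – December 31, 2004: 123 days → £72,000 × 4.8% × 123/366 = £1,161.4426
Total = £2,284.8197

£2,284.82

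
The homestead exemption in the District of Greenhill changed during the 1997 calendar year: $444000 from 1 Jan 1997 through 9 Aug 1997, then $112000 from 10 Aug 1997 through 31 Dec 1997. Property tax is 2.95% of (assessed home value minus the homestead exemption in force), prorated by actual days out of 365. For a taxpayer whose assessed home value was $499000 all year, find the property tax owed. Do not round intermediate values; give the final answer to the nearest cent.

1 Jan – 9 Aug 1997: 221 days, exemption $444000 → ($499000 − $444000) × 2.95% × 221/365 = $982.3904
10 Aug – 31 Dec 1997: 144 days, exemption $112000 → ($499000 − $112000) × 2.95% × 144/365 = $4504.0438
Total = $5486.4342

$5486.43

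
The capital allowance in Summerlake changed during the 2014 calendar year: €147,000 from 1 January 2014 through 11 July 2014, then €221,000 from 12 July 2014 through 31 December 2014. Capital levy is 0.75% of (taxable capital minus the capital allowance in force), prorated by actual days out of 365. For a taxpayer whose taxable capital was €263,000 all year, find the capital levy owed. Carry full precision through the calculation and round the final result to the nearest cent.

€606.95

1 January – 11 July 2014: 192 days, exemption €147,000 → (€263,000 − €147,000) × 0.75% × 192/365 = €457.6438
12 July – 31 December 2014: 173 days, exemption €221,000 → (€263,000 − €221,000) × 0.75% × 173/365 = €149.3014
Total = €606.9452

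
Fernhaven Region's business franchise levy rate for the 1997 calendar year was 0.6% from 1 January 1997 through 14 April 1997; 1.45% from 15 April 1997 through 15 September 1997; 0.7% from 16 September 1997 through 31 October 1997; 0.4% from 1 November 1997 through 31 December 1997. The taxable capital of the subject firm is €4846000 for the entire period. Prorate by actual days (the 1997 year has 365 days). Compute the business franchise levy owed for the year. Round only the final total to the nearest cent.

€45446.19

1 January – 14 April 1997: 104 days at 0.6% → €4846000 × 0.6% × 104/365 = €8284.6685
15 April – 15 September 1997: 154 days at 1.45% → €4846000 × 1.45% × 154/365 = €29646.8986
16 September – 31 October 1997: 46 days at 0.7% → €4846000 × 0.7% × 46/365 = €4275.1014
1 November – 31 December 1997: 61 days at 0.4% → €4846000 × 0.4% × 61/365 = €3239.5178
Total = €45446.1863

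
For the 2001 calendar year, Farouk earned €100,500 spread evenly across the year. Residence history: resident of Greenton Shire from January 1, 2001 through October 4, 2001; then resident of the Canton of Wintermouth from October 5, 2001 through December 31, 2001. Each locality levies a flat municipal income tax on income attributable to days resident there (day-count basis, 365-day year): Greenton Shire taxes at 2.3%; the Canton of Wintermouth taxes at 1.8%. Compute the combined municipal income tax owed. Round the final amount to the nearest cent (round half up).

Greenton Shire, January 1 – October 4, 2001: 277 days → €100,500 × 2.3% × 277/365 = €1,754.2068
The Canton of Wintermouth, October 5 – December 31, 2001: 88 days → €100,500 × 1.8% × 88/365 = €436.1425
Total = €2,190.3493

€2,190.35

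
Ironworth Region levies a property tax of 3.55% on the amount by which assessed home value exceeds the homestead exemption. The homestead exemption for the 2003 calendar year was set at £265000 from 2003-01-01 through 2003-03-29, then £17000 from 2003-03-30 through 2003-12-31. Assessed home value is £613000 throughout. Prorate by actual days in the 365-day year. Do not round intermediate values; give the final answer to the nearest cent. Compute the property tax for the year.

2003-01-01 to 2003-03-29: 88 days, exemption £265000 → (£613000 − £265000) × 3.55% × 88/365 = £2978.4986
2003-03-30 to 2003-12-31: 277 days, exemption £17000 → (£613000 − £17000) × 3.55% × 277/365 = £16056.8932
Total = £19035.3918

£19035.39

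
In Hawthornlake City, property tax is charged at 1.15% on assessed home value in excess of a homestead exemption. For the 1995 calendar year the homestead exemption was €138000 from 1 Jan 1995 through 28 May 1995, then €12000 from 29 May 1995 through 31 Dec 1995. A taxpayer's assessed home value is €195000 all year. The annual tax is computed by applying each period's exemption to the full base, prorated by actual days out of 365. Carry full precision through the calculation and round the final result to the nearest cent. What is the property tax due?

€1516.96

1 Jan – 28 May 1995: 148 days, exemption €138000 → (€195000 − €138000) × 1.15% × 148/365 = €265.7918
29 May – 31 Dec 1995: 217 days, exemption €12000 → (€195000 − €12000) × 1.15% × 217/365 = €1251.1685
Total = €1516.9603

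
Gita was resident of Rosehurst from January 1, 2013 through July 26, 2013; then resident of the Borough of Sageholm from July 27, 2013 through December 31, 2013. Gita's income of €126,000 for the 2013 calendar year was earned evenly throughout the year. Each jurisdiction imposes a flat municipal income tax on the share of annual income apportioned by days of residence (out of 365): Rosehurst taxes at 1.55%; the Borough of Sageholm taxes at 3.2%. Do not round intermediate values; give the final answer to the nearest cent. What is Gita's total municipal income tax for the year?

€2,852.95

Rosehurst, January 1 – July 26, 2013: 207 days → €126,000 × 1.55% × 207/365 = €1,107.5918
The Borough of Sageholm, July 27 – December 31, 2013: 158 days → €126,000 × 3.2% × 158/365 = €1,745.3589
Total = €2,852.9507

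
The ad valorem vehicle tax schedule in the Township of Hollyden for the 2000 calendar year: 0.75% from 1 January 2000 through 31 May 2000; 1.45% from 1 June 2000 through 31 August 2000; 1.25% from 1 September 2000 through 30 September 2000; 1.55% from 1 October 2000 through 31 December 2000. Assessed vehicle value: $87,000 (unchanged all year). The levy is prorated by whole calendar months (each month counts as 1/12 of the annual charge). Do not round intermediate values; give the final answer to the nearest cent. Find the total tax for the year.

$1,015.00

1 January – 31 May 2000: 5 months at 0.75% → $87,000 × 0.75% × 5/12 = $271.8750
1 June – 31 August 2000: 3 months at 1.45% → $87,000 × 1.45% × 3/12 = $315.3750
1 September – 30 September 2000: 1 month at 1.25% → $87,000 × 1.25% × 1/12 = $90.6250
1 October – 31 December 2000: 3 months at 1.55% → $87,000 × 1.55% × 3/12 = $337.1250
Total = $1,015.0000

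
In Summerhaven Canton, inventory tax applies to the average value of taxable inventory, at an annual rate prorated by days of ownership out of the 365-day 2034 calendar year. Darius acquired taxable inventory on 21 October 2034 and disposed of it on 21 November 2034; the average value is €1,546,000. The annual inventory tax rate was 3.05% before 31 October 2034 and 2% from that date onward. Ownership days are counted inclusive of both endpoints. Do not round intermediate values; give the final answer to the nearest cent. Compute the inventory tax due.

21 October – 30 October 2034: 10 days at 3.05% → €1,546,000 × 3.05% × 10/365 = €1,291.8630
31 October – 21 November 2034: 22 days at 2% → €1,546,000 × 2% × 22/365 = €1,863.6712
Total = €3,155.5342

€3,155.53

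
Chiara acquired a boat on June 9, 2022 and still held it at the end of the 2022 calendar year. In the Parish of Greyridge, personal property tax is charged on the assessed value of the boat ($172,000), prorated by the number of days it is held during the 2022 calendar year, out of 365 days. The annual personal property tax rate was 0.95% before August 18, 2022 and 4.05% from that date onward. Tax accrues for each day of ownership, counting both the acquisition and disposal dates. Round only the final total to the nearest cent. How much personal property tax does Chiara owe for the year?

$2,908.92

June 9 – August 17, 2022: 70 days at 0.95% → $172,000 × 0.95% × 70/365 = $313.3699
August 18 – December 31, 2022: 136 days at 4.05% → $172,000 × 4.05% × 136/365 = $2,595.5507
Total = $2,908.9205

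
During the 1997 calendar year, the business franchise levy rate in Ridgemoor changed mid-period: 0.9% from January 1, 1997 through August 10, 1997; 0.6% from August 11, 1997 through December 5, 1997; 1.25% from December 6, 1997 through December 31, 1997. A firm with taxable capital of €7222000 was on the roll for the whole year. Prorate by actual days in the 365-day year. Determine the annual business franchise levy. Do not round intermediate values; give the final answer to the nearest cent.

January 1 – August 10, 1997: 222 days at 0.9% → €7222000 × 0.9% × 222/365 = €39533.0301
August 11 – December 5, 1997: 117 days at 0.6% → €7222000 × 0.6% × 117/365 = €13889.9836
December 6 – December 31, 1997: 26 days at 1.25% → €7222000 × 1.25% × 26/365 = €6430.5479
Total = €59853.5616

€59853.56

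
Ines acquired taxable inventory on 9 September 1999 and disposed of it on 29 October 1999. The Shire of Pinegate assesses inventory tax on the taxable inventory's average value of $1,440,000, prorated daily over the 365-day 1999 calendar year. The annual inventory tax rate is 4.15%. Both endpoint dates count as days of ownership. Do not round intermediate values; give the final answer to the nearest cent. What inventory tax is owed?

Days held (9 September – 29 October 1999): 51 out of 365
Tax = $1,440,000 × 4.15% × 51/365 = $8,350.0274

$8,350.03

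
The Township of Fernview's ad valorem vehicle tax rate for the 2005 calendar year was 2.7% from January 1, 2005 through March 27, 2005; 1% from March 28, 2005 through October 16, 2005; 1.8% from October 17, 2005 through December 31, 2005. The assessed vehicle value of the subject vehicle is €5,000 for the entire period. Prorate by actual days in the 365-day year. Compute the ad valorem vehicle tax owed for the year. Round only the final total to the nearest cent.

€78.36

January 1 – March 27, 2005: 86 days at 2.7% → €5,000 × 2.7% × 86/365 = €31.8082
March 28 – October 16, 2005: 203 days at 1% → €5,000 × 1% × 203/365 = €27.8082
October 17 – December 31, 2005: 76 days at 1.8% → €5,000 × 1.8% × 76/365 = €18.7397
Total = €78.3562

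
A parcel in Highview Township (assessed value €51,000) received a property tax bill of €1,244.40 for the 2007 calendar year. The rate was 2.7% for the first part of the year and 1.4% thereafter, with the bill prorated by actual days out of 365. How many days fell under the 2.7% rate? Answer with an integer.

292 days

Let d = days at the first rate; then 365 − d days at the second rate.
€51,000 × [2.7%·d + 1.4%·(365−d)] / 365 = €1,244.40
Solving gives d = 292, so the new rate took effect on 20 October 2007.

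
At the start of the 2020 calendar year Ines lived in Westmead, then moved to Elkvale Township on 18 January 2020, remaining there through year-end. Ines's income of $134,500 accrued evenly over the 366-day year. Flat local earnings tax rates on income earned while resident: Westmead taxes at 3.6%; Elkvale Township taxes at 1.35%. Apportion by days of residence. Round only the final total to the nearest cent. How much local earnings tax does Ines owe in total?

$1,956.31

Westmead, 1 January – 17 January 2020: 17 days → $134,500 × 3.6% × 17/366 = $224.9016
Elkvale Township, 18 January – 31 December 2020: 349 days → $134,500 × 1.35% × 349/366 = $1,731.4119
Total = $1,956.3135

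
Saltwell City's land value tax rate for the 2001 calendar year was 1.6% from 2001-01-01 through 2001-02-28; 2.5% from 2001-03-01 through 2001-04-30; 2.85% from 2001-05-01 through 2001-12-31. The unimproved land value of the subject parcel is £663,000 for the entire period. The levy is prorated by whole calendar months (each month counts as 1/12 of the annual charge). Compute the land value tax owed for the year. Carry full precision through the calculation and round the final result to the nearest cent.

£17,127.50

2001-01-01 to 2001-02-28: 2 months at 1.6% → £663,000 × 1.6% × 2/12 = £1,768.0000
2001-03-01 to 2001-04-30: 2 months at 2.5% → £663,000 × 2.5% × 2/12 = £2,762.5000
2001-05-01 to 2001-12-31: 8 months at 2.85% → £663,000 × 2.85% × 8/12 = £12,597.0000
Total = £17,127.5000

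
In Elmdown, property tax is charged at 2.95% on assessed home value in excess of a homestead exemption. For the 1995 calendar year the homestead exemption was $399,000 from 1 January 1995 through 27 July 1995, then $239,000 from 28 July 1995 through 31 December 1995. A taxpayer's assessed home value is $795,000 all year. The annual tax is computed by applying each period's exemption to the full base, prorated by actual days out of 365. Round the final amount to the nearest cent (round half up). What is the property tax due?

$13,712.25

1 January – 27 July 1995: 208 days, exemption $399,000 → ($795,000 − $399,000) × 2.95% × 208/365 = $6,657.1397
28 July – 31 December 1995: 157 days, exemption $239,000 → ($795,000 − $239,000) × 2.95% × 157/365 = $7,055.1068
Total = $13,712.2466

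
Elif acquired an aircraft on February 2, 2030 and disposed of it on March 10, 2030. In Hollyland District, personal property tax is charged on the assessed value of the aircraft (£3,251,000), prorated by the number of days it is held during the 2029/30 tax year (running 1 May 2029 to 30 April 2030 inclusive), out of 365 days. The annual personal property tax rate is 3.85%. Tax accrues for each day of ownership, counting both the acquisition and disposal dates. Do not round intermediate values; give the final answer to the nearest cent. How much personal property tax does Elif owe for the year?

Days held (February 2 – March 10, 2030): 37 out of 365
Tax = £3,251,000 × 3.85% × 37/365 = £12,687.8068

£12,687.81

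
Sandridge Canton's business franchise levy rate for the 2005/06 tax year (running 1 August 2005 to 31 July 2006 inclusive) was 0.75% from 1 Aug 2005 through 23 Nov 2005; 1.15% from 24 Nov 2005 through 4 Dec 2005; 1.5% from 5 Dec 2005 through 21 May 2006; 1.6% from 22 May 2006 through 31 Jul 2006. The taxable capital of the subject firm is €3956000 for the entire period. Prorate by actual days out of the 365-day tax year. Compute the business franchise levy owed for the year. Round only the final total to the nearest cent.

1 Aug – 23 Nov 2005: 115 days at 0.75% → €3956000 × 0.75% × 115/365 = €9348.0822
24 Nov – 4 Dec 2005: 11 days at 1.15% → €3956000 × 1.15% × 11/365 = €1371.0521
5 Dec 2005 – 21 May 2006: 168 days at 1.5% → €3956000 × 1.5% × 168/365 = €27312.6575
22 May – 31 Jul 2006: 71 days at 1.6% → €3956000 × 1.6% × 71/365 = €12312.3726
Total = €50344.1644

€50344.16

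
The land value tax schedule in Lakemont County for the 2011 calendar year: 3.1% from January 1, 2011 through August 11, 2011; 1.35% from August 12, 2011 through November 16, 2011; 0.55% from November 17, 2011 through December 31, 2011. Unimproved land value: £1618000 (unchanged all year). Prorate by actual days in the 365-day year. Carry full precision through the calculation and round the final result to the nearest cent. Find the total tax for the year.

£37546.47

January 1 – August 11, 2011: 223 days at 3.1% → £1618000 × 3.1% × 223/365 = £30644.4767
August 12 – November 16, 2011: 97 days at 1.35% → £1618000 × 1.35% × 97/365 = £5804.8521
November 17 – December 31, 2011: 45 days at 0.55% → £1618000 × 0.55% × 45/365 = £1097.1370
Total = £37546.4658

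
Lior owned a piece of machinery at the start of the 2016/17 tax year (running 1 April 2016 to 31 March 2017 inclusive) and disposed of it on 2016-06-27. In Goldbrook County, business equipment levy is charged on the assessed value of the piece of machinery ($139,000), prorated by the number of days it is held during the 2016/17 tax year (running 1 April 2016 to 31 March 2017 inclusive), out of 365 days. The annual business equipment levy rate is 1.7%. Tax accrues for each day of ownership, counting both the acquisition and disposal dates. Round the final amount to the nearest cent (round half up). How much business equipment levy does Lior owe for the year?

Days held (2016-04-01 to 2016-06-27): 88 out of 365
Tax = $139,000 × 1.7% × 88/365 = $569.7096

$569.71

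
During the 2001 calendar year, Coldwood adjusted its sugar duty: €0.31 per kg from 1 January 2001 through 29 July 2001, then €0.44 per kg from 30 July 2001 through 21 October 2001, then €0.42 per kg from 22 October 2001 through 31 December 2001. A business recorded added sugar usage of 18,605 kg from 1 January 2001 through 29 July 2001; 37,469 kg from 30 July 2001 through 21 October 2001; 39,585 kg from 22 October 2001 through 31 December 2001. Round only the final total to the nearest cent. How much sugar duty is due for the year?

1 January – 29 July 2001: 18,605 kg at €0.31/kg → €5,767.55
30 July – 21 October 2001: 37,469 kg at €0.44/kg → €16,486.36
22 October – 31 December 2001: 39,585 kg at €0.42/kg → €16,625.70

€38,879.61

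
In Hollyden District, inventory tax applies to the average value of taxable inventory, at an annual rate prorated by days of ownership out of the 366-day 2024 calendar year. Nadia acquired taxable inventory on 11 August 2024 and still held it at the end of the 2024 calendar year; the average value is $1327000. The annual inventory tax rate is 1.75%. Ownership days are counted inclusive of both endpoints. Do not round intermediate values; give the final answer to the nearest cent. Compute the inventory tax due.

$9073.27

Days held (11 August – 31 December 2024): 143 out of 366
Tax = $1327000 × 1.75% × 143/366 = $9073.2719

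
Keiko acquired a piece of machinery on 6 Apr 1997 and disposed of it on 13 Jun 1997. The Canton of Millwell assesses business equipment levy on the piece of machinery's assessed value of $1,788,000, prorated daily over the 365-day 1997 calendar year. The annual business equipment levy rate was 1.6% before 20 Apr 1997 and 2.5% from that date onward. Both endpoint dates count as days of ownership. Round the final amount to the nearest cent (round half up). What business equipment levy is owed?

$7,832.91

6 Apr – 19 Apr 1997: 14 days at 1.6% → $1,788,000 × 1.6% × 14/365 = $1,097.2932
20 Apr – 13 Jun 1997: 55 days at 2.5% → $1,788,000 × 2.5% × 55/365 = $6,735.6164
Total = $7,832.9096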